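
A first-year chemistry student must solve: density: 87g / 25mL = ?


ρ = mass/volume
= 87/25
= 3.48 g/mL

3.48 g/mL


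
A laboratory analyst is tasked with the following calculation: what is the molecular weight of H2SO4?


M(H2SO4) = 2×1.008 + 1×32.07 + 4×16.0
= 2.02 + 32.07 + 64.0
= 98.09 g/mol

98.09 g/mol


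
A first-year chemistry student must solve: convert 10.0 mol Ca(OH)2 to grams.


M(Ca(OH)2) = 74.1 g/mol
mass = n × M = 10.0 × 74.1 = 741.00 g

741.00 g


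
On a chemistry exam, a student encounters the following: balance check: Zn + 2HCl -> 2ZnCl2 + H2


Equation: Zn + 2HCl -> 2ZnCl2 + H2
Check atoms: Cl: 2≠4, H: 2=2, Zn: 1≠2
Not balanced

No, not balanced


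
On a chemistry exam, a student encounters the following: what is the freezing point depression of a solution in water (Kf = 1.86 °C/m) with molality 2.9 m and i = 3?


ΔTf = Kf × m × i
= 1.86 × 2.9 × 3
= 16.182 °C

16.182 °C


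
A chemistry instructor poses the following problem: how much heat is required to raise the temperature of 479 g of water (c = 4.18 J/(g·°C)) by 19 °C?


q = mcΔT = 479 × 4.18 × 19
= 38042.18 J

38042.18 J


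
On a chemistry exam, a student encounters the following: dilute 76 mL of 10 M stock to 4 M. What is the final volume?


C1V1 = C2V2
10 × 76 = 4 × V2
V2 = 760/4 = 190.0 mL

190.0 mL


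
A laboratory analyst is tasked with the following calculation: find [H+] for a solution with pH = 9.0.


[H+] = 10^(-pH) = 10^(-9.0)
= 1.0×10^-9 M

1.0×10^-9 M


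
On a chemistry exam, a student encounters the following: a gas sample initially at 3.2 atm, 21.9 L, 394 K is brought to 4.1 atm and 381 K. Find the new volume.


P1V1/T1 = P2V2/T2
V2 = P1V1T2/(T1P2)
= 3.2×21.9×381/(394×4.1)
= 16.529 L

16.529 L


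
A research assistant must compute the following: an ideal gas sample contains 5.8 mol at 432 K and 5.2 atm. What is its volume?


PV = nRT  (R = 0.08206 L·atm/(mol·K))
V = nRT/P = 5.8×0.08206×432/5.2
= 39.54 L

39.54 L


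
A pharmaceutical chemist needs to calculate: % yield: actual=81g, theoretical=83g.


% yield = actual/theoretical × 100
= 81/83 × 100
= 97.59%

97.59%


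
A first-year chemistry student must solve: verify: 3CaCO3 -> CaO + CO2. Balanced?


Equation: 3CaCO3 -> CaO + CO2
Check atoms: C: 3≠1, Ca: 3≠1, O: 9≠3
Not balanced

No, not balanced


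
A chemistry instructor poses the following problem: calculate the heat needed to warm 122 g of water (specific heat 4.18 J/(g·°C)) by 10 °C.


q = mcΔT = 122 × 4.18 × 10
= 5099.60 J

5099.60 J


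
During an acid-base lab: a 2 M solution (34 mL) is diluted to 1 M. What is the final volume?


C1V1 = C2V2
2 × 34 = 1 × V2
V2 = 68/1 = 68.0 mL

68.0 mL


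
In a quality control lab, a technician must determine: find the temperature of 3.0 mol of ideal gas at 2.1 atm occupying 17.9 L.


PV = nRT  (R = 0.08206 L·atm/(mol·K))
T = PV/(nR) = 2.1×17.9/(3.0×0.08206)
= 37.59/0.246180
= 152.69 K

152.69 K


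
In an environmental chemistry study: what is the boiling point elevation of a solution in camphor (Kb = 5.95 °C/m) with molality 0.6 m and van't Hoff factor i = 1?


ΔTb = Kb × m × i
= 5.95 × 0.6 × 1
= 3.57 °C

3.57 °C


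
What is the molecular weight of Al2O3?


M(Al2O3) = 2×26.98 + 3×16.0
= 53.96 + 48.0
= 101.96 g/mol

101.96 g/mol


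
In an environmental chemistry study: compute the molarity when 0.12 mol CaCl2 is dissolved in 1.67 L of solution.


M = n/V = 0.12/1.67 = 0.072 mol/L

0.072 M


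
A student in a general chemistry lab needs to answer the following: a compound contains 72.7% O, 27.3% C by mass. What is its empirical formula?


Assume 100 g sample. Moles of each element:
  O: 72.7/16.0 = 4.544 mol
  C: 27.3/12.01 = 2.273 mol
Divide by smallest (2.273):
  O: 4.544/2.273 = 2.0
  C: 2.273/2.273 = 1.0
Empirical formula: CO2

CO2


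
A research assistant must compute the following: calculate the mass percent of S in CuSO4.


M(CuSO4) = 1×63.55 + 1×32.07 + 4×16.0 = 159.62 g/mol
Mass of S = 1 × 32.07 = 32.07 g/mol
% S = 32.07/159.62 × 100 = 20.09%

20.09%


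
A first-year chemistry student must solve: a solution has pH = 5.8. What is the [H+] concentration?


[H+] = 10^(-pH) = 10^(-5.8)
= 1.58×10^-6 M

1.58×10^-6 M


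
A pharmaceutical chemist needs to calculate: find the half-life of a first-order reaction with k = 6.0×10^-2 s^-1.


t½ = ln2/k = 0.693147/(6.0×10^-2 s^-1)
= 11.55 s

11.55 s


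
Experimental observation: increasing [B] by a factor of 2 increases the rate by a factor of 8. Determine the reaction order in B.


rate ∝ [B]^n
2^n = 8 → n = 3
Order in B: 3

3


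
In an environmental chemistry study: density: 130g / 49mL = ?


ρ = mass/volume
= 130/49
= 2.653 g/mL

2.653 g/mL


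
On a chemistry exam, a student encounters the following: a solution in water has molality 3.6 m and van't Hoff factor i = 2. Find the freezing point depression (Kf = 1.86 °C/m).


ΔTf = Kf × m × i
= 1.86 × 3.6 × 2
= 13.392 °C

13.392 °C


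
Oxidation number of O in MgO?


O is usually -2
Oxidation number: -2

-2


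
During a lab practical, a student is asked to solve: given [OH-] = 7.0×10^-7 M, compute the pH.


pOH = -log10([OH-]) = -log10(7.0×10^-7)
= 7 - log10(7.0) = 6.15
pH = 14 - pOH = 14 - 6.15 = 7.85

7.85


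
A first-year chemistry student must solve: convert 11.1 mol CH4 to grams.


M(CH4) = 16.04 g/mol
mass = n × M = 11.1 × 16.04 = 178.04 g

178.04 g


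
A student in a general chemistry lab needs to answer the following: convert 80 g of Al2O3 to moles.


M(Al2O3) = 101.96 g/mol
n = mass/M = 80/101.96 = 0.7846 mol

0.7846 mol


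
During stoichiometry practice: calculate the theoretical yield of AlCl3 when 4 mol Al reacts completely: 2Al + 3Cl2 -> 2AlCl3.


Mole ratio AlCl3:Al = 2:2
n(AlCl3) = 4 × 2/2 = 4.000 mol
mass = 4.000 × 133.33 = 533.32 g

533.32 g


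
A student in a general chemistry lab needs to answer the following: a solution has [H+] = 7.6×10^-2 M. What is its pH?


pH = -log10([H+]) = -log10(7.6×10^-2)
= 2 - log10(7.6)
= 2 - 0.88
= 1.12

1.12


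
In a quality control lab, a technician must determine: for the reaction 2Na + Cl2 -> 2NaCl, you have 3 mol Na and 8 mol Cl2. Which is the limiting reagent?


Mole ratio available / coefficient:
  Na: 3/2 = 1.500
  Cl2: 8/1 = 8.000
Smaller ratio is limiting.

Na


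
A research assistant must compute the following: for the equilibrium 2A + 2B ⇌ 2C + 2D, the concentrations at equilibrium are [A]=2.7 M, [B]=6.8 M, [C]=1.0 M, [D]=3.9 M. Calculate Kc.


Kc = [C]^2[D]^2/([A]^2[B]^2)
= (1.0^2 × 3.9^2)/(2.7^2 × 6.8^2)
= 15.21/337.0896
= 0.04512

0.04512


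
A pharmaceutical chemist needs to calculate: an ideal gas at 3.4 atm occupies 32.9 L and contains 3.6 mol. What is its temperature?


PV = nRT  (R = 0.08206 L·atm/(mol·K))
T = PV/(nR) = 3.4×32.9/(3.6×0.08206)
= 111.86/0.295416
= 378.65 K

378.65 K


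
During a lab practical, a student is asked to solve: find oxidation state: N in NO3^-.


x + 3(-2) = -1, so x = +5
Oxidation number: +5

+5


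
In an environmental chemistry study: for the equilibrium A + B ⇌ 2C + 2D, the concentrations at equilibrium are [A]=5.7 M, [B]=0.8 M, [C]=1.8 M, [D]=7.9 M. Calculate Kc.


Kc = [C]^2[D]^2/([A][B])
= (1.8^2 × 7.9^2)/(5.7^1 × 0.8^1)
= 202.2084/4.56
= 44.34

44.34


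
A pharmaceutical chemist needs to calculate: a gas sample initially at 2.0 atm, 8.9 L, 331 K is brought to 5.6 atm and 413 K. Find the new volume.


P1V1/T1 = P2V2/T2
V2 = P1V1T2/(T1P2)
= 2.0×8.9×413/(331×5.6)
= 3.966 L

3.966 L


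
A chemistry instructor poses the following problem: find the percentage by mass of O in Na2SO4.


M(Na2SO4) = 2×22.99 + 1×32.07 + 4×16.0 = 142.05 g/mol
Mass of O = 4 × 16.0 = 64.00 g/mol
% O = 64.00/142.05 × 100 = 45.05%

45.05%


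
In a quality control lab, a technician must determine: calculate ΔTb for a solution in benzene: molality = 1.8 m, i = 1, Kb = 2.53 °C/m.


ΔTb = Kb × m × i
= 2.53 × 1.8 × 1
= 4.554 °C

4.554 °C


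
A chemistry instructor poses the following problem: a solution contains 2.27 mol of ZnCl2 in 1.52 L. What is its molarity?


M = n/V = 2.27/1.52 = 1.493 mol/L

1.493 M


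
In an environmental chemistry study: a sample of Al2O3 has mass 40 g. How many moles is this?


M(Al2O3) = 101.96 g/mol
n = mass/M = 40/101.96 = 0.3923 mol

0.3923 mol


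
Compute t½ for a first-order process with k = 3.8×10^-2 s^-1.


t½ = ln2/k = 0.693147/(3.8×10^-2 s^-1)
= 18.24 s

18.24 s


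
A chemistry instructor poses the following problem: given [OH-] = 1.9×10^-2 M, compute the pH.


pOH = -log10([OH-]) = -log10(1.9×10^-2)
= 2 - log10(1.9) = 1.72
pH = 14 - pOH = 14 - 1.72 = 12.28

12.28


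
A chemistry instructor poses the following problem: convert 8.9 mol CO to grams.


M(CO) = 28.01 g/mol
mass = n × M = 8.9 × 28.01 = 249.29 g

249.29 g


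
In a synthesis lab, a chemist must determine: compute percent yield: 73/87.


% yield = actual/theoretical × 100
= 73/87 × 100
= 83.91%

83.91%


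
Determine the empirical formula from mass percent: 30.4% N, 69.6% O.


Assume 100 g sample. Moles of each element:
  N: 30.4/14.01 = 2.17 mol
  O: 69.6/16.0 = 4.35 mol
Divide by smallest (2.17):
  N: 2.17/2.17 = 1.0
  O: 4.35/2.17 = 2.0
Empirical formula: NO2

NO2


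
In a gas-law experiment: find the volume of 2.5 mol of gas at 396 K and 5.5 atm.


PV = nRT  (R = 0.08206 L·atm/(mol·K))
V = nRT/P = 2.5×0.08206×396/5.5
= 14.771 L

14.771 L


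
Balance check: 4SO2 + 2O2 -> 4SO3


Equation: 4SO2 + 2O2 -> 4SO3
Check atoms: O: 12=12, S: 4=4
Balanced

Yes, balanced


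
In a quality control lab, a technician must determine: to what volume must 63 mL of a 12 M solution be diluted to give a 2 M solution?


C1V1 = C2V2
12 × 63 = 2 × V2
V2 = 756/2 = 378.0 mL

378.0 mL


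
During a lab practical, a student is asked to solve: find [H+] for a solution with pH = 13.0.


[H+] = 10^(-pH) = 10^(-13.0)
= 1.0×10^-13 M

1.0×10^-13 M


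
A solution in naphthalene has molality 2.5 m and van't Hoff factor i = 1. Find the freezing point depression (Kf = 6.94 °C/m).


ΔTf = Kf × m × i
= 6.94 × 2.5 × 1
= 17.35 °C

17.35 °C


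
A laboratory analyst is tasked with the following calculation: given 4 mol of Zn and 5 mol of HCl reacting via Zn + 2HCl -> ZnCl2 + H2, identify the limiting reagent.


Mole ratio available / coefficient:
  Zn: 4/1 = 4.000
  HCl: 5/2 = 2.500
Smaller ratio is limiting.

HCl


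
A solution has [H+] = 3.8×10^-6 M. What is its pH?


pH = -log10([H+]) = -log10(3.8×10^-6)
= 6 - log10(3.8)
= 6 - 0.58
= 5.42

5.42


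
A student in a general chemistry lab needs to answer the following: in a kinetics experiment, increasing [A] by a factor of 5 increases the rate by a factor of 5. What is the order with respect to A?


rate ∝ [A]^n
5^n = 5 → n = 1
Order in A: 1

1


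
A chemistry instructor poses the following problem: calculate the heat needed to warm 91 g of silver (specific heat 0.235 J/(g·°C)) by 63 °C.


q = mcΔT = 91 × 0.235 × 63
= 1347.26 J

1347.26 J


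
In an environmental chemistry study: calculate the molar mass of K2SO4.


M(K2SO4) = 2×39.1 + 1×32.07 + 4×16.0
= 78.2 + 32.07 + 64.0
= 174.27 g/mol

174.27 g/mol


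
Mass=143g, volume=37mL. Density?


ρ = mass/volume
= 143/37
= 3.865 g/mL

3.865 g/mL


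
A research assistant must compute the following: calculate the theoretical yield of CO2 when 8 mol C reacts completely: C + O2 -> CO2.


Mole ratio CO2:C = 1:1
n(CO2) = 8 × 1/1 = 8.000 mol
mass = 8.000 × 44.01 = 352.08 g

352.08 g


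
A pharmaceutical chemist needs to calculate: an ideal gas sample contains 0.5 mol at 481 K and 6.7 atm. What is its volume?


PV = nRT  (R = 0.08206 L·atm/(mol·K))
V = nRT/P = 0.5×0.08206×481/6.7
= 2.946 L

2.946 L


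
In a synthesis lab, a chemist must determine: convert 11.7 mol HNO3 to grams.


M(HNO3) = 63.02 g/mol
mass = n × M = 11.7 × 63.02 = 737.33 g

737.33 g


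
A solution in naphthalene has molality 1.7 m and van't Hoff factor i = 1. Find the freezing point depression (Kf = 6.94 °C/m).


ΔTf = Kf × m × i
= 6.94 × 1.7 × 1
= 11.798 °C

11.798 °C


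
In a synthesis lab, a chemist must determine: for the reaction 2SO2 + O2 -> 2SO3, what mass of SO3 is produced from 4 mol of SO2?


Mole ratio SO3:SO2 = 2:2
n(SO3) = 4 × 2/2 = 4.000 mol
mass = 4.000 × 80.07 = 320.28 g

320.28 g


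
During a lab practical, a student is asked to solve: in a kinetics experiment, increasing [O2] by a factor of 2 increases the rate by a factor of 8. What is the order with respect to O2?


rate ∝ [O2]^n
2^n = 8 → n = 3
Order in O2: 3

3


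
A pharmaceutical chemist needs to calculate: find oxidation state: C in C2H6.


2x + 6(+1) = 0, so x = -3
Oxidation number: -3

-3


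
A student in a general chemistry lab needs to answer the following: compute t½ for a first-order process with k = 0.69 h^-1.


t½ = ln2/k = 0.693147/(0.69 h^-1)
= 1.005 h

1.005 h


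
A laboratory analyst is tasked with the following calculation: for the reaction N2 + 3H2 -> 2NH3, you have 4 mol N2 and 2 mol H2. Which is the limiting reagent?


Mole ratio available / coefficient:
  N2: 4/1 = 4.000
  H2: 2/3 = 0.667
Smaller ratio is limiting.

H2


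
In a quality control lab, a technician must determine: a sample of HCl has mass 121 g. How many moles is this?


M(HCl) = 36.46 g/mol
n = mass/M = 121/36.46 = 3.3187 mol

3.3187 mol


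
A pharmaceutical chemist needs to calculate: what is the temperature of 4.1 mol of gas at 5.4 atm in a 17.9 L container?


PV = nRT  (R = 0.08206 L·atm/(mol·K))
T = PV/(nR) = 5.4×17.9/(4.1×0.08206)
= 96.66/0.336446
= 287.30 K

287.30 K


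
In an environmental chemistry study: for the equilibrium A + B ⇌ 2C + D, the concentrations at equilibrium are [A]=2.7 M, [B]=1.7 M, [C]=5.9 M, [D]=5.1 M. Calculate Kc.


Kc = [C]^2[D]/([A][B])
= (5.9^2 × 5.1^1)/(2.7^1 × 1.7^1)
= 177.531/4.59
= 38.68

38.68


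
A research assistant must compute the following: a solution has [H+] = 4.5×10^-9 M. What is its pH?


pH = -log10([H+]) = -log10(4.5×10^-9)
= 9 - log10(4.5)
= 9 - 0.65
= 8.35

8.35


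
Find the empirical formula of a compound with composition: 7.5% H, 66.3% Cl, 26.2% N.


Assume 100 g sample. Moles of each element:
  H: 7.5/1.008 = 7.44 mol
  Cl: 66.3/35.45 = 1.87 mol
  N: 26.2/14.01 = 1.87 mol
Divide by smallest (1.87):
  H: 7.44/1.87 = 3.98
  Cl: 1.87/1.87 = 1.0
  N: 1.87/1.87 = 1.0
Empirical formula: NH4Cl

NH4Cl


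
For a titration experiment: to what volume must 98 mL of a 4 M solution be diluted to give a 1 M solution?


C1V1 = C2V2
4 × 98 = 1 × V2
V2 = 392/1 = 392.0 mL

392.0 mL


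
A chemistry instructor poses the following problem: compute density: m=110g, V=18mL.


ρ = mass/volume
= 110/18
= 6.111 g/mL

6.111 g/mL


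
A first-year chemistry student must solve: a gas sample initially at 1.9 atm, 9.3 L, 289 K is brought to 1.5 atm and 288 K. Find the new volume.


P1V1/T1 = P2V2/T2
V2 = P1V1T2/(T1P2)
= 1.9×9.3×288/(289×1.5)
= 11.739 L

11.739 L


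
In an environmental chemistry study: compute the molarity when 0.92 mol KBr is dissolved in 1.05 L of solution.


M = n/V = 0.92/1.05 = 0.876 mol/L

0.876 M


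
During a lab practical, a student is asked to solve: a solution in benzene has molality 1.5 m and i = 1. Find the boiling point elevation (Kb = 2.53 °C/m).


ΔTb = Kb × m × i
= 2.53 × 1.5 × 1
= 3.795 °C

3.795 °C


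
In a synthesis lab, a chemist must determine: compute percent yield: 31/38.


% yield = actual/theoretical × 100
= 31/38 × 100
= 81.58%

81.58%


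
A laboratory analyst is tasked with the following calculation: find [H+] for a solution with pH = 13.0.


[H+] = 10^(-pH) = 10^(-13.0)
= 1.0×10^-13 M

1.0×10^-13 M


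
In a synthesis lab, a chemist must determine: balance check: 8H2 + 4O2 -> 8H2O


Equation: 8H2 + 4O2 -> 8H2O
Check atoms: H: 16=16, O: 8=8
Balanced

Yes, balanced


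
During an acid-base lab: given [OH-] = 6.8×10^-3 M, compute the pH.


pOH = -log10([OH-]) = -log10(6.8×10^-3)
= 3 - log10(6.8) = 2.17
pH = 14 - pOH = 14 - 2.17 = 11.83

11.83


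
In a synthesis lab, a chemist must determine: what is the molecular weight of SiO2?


M(SiO2) = 1×28.09 + 2×16.0
= 28.09 + 32.0
= 60.09 g/mol

60.09 g/mol


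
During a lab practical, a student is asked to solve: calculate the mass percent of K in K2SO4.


M(K2SO4) = 2×39.1 + 1×32.07 + 4×16.0 = 174.27 g/mol
Mass of K = 2 × 39.1 = 78.20 g/mol
% K = 78.20/174.27 × 100 = 44.87%

44.87%


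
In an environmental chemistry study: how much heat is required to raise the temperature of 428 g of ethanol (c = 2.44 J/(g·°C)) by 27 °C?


q = mcΔT = 428 × 2.44 × 27
= 28196.64 J

28196.64 J


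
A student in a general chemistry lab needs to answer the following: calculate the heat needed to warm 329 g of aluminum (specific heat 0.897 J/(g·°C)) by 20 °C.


q = mcΔT = 329 × 0.897 × 20
= 5902.26 J

5902.26 J


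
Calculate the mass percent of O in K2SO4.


M(K2SO4) = 2×39.1 + 1×32.07 + 4×16.0 = 174.27 g/mol
Mass of O = 4 × 16.0 = 64.00 g/mol
% O = 64.00/174.27 × 100 = 36.72%

36.72%


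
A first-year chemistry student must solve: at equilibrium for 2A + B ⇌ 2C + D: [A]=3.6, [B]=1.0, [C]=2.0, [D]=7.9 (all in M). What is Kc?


Kc = [C]^2[D]/([A]^2[B])
= (2.0^2 × 7.9^1)/(3.6^2 × 1.0^1)
= 31.6/12.96
= 2.438

2.438


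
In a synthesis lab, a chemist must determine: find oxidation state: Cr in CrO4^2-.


x + 4(-2) = -2, so x = +6
Oxidation number: +6

+6


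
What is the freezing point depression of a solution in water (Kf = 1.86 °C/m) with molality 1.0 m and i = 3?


ΔTf = Kf × m × i
= 1.86 × 1.0 × 3
= 5.58 °C

5.58 °C


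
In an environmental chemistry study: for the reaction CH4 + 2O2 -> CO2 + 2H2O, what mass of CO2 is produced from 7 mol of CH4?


Mole ratio CO2:CH4 = 1:1
n(CO2) = 7 × 1/1 = 7.000 mol
mass = 7.000 × 44.01 = 308.07 g

308.07 g


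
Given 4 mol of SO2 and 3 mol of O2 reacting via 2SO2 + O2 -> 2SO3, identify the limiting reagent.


Mole ratio available / coefficient:
  SO2: 4/2 = 2.000
  O2: 3/1 = 3.000
Smaller ratio is limiting.

SO2


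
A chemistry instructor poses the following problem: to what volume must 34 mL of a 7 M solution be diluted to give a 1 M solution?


C1V1 = C2V2
7 × 34 = 1 × V2
V2 = 238/1 = 238.0 mL

238.0 mL


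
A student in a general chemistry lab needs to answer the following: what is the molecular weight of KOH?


M(KOH) = 1×39.1 + 1×16.0 + 1×1.008
= 39.1 + 16.0 + 1.01
= 56.11 g/mol

56.11 g/mol


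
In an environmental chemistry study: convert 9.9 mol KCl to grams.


M(KCl) = 74.55 g/mol
mass = n × M = 9.9 × 74.55 = 738.05 g

738.05 g


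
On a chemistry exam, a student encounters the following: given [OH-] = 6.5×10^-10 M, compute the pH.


pOH = -log10([OH-]) = -log10(6.5×10^-10)
= 10 - log10(6.5) = 9.19
pH = 14 - pOH = 14 - 9.19 = 4.81

4.81


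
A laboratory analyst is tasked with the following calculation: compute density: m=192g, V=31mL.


ρ = mass/volume
= 192/31
= 6.194 g/mL

6.194 g/mL


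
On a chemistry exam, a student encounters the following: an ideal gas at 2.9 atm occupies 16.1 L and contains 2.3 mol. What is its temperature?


PV = nRT  (R = 0.08206 L·atm/(mol·K))
T = PV/(nR) = 2.9×16.1/(2.3×0.08206)
= 46.69/0.188738
= 247.38 K

247.38 K


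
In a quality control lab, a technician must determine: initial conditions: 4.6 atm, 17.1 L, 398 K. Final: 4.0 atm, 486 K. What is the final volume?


P1V1/T1 = P2V2/T2
V2 = P1V1T2/(T1P2)
= 4.6×17.1×486/(398×4.0)
= 24.013 L

24.013 L


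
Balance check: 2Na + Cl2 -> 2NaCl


Equation: 2Na + Cl2 -> 2NaCl
Check atoms: Cl: 2=2, Na: 2=2
Balanced

Yes, balanced


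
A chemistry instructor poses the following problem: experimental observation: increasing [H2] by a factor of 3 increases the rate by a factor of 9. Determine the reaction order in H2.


rate ∝ [H2]^n
3^n = 9 → n = 2
Order in H2: 2

2


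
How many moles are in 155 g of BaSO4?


M(BaSO4) = 233.4 g/mol
n = mass/M = 155/233.4 = 0.6641 mol

0.6641 mol


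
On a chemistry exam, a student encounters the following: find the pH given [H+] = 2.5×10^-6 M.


pH = -log10([H+]) = -log10(2.5×10^-6)
= 6 - log10(2.5)
= 6 - 0.4
= 5.6

5.6


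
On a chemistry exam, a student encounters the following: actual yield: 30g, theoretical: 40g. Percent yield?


% yield = actual/theoretical × 100
= 30/40 × 100
= 75.0%

75.0%


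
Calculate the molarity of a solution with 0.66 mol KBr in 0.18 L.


M = n/V = 0.66/0.18 = 3.667 mol/L

3.667 M


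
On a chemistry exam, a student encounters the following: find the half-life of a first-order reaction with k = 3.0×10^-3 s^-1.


t½ = ln2/k = 0.693147/(3.0×10^-3 s^-1)
= 231.0 s

231.0 s


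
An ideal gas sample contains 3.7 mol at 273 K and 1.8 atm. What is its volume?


PV = nRT  (R = 0.08206 L·atm/(mol·K))
V = nRT/P = 3.7×0.08206×273/1.8
= 46.049 L

46.049 L


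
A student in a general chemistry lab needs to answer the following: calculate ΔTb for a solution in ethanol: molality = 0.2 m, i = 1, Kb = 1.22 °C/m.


ΔTb = Kb × m × i
= 1.22 × 0.2 × 1
= 0.244 °C

0.244 °C


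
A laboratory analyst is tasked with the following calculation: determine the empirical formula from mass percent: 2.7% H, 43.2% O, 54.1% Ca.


Assume 100 g sample. Moles of each element:
  H: 2.7/1.008 = 2.679 mol
  O: 43.2/16.0 = 2.7 mol
  Ca: 54.1/40.08 = 1.35 mol
Divide by smallest (1.35):
  H: 2.679/1.35 = 1.98
  O: 2.7/1.35 = 2.0
  Ca: 1.35/1.35 = 1.0
Empirical formula: CaO2H2

CaO2H2


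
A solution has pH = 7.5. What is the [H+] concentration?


[H+] = 10^(-pH) = 10^(-7.5)
= 3.16×10^-8 M

3.16×10^-8 M


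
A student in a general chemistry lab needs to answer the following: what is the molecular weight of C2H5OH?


M(C2H5OH) = 2×12.01 + 6×1.008 + 1×16.0
= 24.02 + 6.05 + 16.0
= 46.07 g/mol

46.07 g/mol


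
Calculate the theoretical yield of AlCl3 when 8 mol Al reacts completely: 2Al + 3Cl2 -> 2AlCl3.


Mole ratio AlCl3:Al = 2:2
n(AlCl3) = 8 × 2/2 = 8.000 mol
mass = 8.000 × 133.33 = 1066.64 g

1066.64 g


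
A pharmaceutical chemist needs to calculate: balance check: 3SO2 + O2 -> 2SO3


Equation: 3SO2 + O2 -> 2SO3
Check atoms: O: 8≠6, S: 3≠2
Not balanced

No, not balanced


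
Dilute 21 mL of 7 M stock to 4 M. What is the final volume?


C1V1 = C2V2
7 × 21 = 4 × V2
V2 = 147/4 = 36.75 mL

36.75 mL


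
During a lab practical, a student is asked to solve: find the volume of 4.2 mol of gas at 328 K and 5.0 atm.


PV = nRT  (R = 0.08206 L·atm/(mol·K))
V = nRT/P = 4.2×0.08206×328/5.0
= 22.609 L

22.609 L


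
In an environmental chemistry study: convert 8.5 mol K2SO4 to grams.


M(K2SO4) = 174.27 g/mol
mass = n × M = 8.5 × 174.27 = 1481.30 g

1481.30 g


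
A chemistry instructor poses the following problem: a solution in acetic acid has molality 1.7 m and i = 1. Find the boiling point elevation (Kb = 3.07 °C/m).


ΔTb = Kb × m × i
= 3.07 × 1.7 × 1
= 5.219 °C

5.219 °C


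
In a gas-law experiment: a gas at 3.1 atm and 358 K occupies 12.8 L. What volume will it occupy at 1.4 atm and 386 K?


P1V1/T1 = P2V2/T2
V2 = P1V1T2/(T1P2)
= 3.1×12.8×386/(358×1.4)
= 30.56 L

30.56 L


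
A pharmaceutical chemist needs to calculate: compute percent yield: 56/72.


% yield = actual/theoretical × 100
= 56/72 × 100
= 77.78%

77.78%


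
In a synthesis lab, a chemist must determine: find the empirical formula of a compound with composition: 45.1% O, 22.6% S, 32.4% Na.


Assume 100 g sample. Moles of each element:
  O: 45.1/16.0 = 2.819 mol
  S: 22.6/32.07 = 0.705 mol
  Na: 32.4/22.99 = 1.409 mol
Divide by smallest (0.705):
  O: 2.819/0.705 = 4.0
  S: 0.705/0.705 = 1.0
  Na: 1.409/0.705 = 2.0
Empirical formula: Na2SO4

Na2SO4


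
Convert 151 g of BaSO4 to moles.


M(BaSO4) = 233.4 g/mol
n = mass/M = 151/233.4 = 0.647 mol

0.647 mol


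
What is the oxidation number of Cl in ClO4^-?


x + 4(-2) = -1, so x = +7
Oxidation number: +7

+7


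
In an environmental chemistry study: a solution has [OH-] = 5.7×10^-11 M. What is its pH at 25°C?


pOH = -log10([OH-]) = -log10(5.7×10^-11)
= 11 - log10(5.7) = 10.24
pH = 14 - pOH = 14 - 10.24 = 3.76

3.76


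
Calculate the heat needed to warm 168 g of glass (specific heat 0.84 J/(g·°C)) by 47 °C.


q = mcΔT = 168 × 0.84 × 47
= 6632.64 J

6632.64 J


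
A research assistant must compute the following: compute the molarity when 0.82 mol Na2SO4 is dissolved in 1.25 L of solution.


M = n/V = 0.82/1.25 = 0.656 mol/L

0.656 M


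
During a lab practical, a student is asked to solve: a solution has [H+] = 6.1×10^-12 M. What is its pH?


pH = -log10([H+]) = -log10(6.1×10^-12)
= 12 - log10(6.1)
= 12 - 0.79
= 11.21

11.21


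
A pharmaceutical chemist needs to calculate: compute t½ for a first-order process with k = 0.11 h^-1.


t½ = ln2/k = 0.693147/(0.11 h^-1)
= 6.301 h

6.301 h


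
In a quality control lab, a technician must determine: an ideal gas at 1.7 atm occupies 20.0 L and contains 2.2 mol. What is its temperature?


PV = nRT  (R = 0.08206 L·atm/(mol·K))
T = PV/(nR) = 1.7×20.0/(2.2×0.08206)
= 34.00/0.180532
= 188.33 K

188.33 K


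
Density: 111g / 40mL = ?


ρ = mass/volume
= 111/40
= 2.775 g/mL

2.775 g/mL


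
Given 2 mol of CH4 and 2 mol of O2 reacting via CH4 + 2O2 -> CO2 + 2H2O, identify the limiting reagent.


Mole ratio available / coefficient:
  CH4: 2/1 = 2.000
  O2: 2/2 = 1.000
Smaller ratio is limiting.

O2


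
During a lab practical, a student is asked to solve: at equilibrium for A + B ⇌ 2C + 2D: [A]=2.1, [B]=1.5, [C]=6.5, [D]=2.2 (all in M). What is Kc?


Kc = [C]^2[D]^2/([A][B])
= (6.5^2 × 2.2^2)/(2.1^1 × 1.5^1)
= 204.49/3.15
= 64.92

64.92


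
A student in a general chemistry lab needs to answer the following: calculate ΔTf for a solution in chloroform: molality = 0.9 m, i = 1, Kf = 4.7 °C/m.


ΔTf = Kf × m × i
= 4.7 × 0.9 × 1
= 4.23 °C

4.23 °C


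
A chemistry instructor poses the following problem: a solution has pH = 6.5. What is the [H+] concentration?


[H+] = 10^(-pH) = 10^(-6.5)
= 3.16×10^-7 M

3.16×10^-7 M


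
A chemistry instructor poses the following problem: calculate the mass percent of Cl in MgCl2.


M(MgCl2) = 1×24.31 + 2×35.45 = 95.21 g/mol
Mass of Cl = 2 × 35.45 = 70.90 g/mol
% Cl = 70.90/95.21 × 100 = 74.47%

74.47%


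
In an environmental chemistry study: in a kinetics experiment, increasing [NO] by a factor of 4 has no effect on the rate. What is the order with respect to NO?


rate ∝ [NO]^n
rate ∝ [NO]^0
Order in NO: 0

0


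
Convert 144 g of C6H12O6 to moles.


M(C6H12O6) = 180.16 g/mol
n = mass/M = 144/180.16 = 0.7993 mol

0.7993 mol


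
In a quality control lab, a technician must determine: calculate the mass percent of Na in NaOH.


M(NaOH) = 1×22.99 + 1×16.0 + 1×1.008 = 39.998 g/mol
Mass of Na = 1 × 22.99 = 22.99 g/mol
% Na = 22.99/39.998 × 100 = 57.48%

57.48%


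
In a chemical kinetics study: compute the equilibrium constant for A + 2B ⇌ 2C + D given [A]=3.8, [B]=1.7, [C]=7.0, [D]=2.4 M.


Kc = [C]^2[D]/([A][B]^2)
= (7.0^2 × 2.4^1)/(3.8^1 × 1.7^2)
= 117.6/10.982
= 10.71

10.71


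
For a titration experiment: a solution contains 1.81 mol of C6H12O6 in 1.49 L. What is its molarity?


M = n/V = 1.81/1.49 = 1.215 mol/L

1.215 M


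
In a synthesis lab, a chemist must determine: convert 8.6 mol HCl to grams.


M(HCl) = 36.46 g/mol
mass = n × M = 8.6 × 36.46 = 313.56 g

313.56 g


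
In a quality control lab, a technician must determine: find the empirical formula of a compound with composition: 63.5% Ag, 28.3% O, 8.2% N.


Assume 100 g sample. Moles of each element:
  Ag: 63.5/107.87 = 0.589 mol
  O: 28.3/16.0 = 1.769 mol
  N: 8.2/14.01 = 0.585 mol
Divide by smallest (0.585):
  Ag: 0.589/0.585 = 1.01
  O: 1.769/0.585 = 3.02
  N: 0.585/0.585 = 1.0
Empirical formula: AgNO3

AgNO3


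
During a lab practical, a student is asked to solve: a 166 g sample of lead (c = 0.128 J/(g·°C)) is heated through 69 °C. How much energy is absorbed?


q = mcΔT = 166 × 0.128 × 69
= 1466.11 J

1466.11 J


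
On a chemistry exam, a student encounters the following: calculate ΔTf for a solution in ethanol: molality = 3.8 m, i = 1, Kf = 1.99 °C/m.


ΔTf = Kf × m × i
= 1.99 × 3.8 × 1
= 7.562 °C

7.562 °C


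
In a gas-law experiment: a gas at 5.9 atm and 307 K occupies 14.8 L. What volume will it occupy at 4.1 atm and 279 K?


P1V1/T1 = P2V2/T2
V2 = P1V1T2/(T1P2)
= 5.9×14.8×279/(307×4.1)
= 19.355 L

19.355 L


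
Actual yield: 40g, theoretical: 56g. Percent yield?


% yield = actual/theoretical × 100
= 40/56 × 100
= 71.43%

71.43%


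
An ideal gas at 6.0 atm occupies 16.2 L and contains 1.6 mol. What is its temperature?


PV = nRT  (R = 0.08206 L·atm/(mol·K))
T = PV/(nR) = 6.0×16.2/(1.6×0.08206)
= 97.20/0.131296
= 740.31 K

740.31 K


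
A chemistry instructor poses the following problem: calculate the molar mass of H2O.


M(H2O) = 2×1.008 + 1×16.0
= 2.02 + 16.0
= 18.02 g/mol

18.02 g/mol


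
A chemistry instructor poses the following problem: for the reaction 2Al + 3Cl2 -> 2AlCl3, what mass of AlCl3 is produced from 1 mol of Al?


Mole ratio AlCl3:Al = 2:2
n(AlCl3) = 1 × 2/2 = 1.000 mol
mass = 1.000 × 133.33 = 133.33 g

133.33 g


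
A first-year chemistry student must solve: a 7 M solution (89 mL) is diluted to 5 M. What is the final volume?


C1V1 = C2V2
7 × 89 = 5 × V2
V2 = 623/5 = 124.6 mL

124.6 mL


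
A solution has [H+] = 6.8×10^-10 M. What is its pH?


pH = -log10([H+]) = -log10(6.8×10^-10)
= 10 - log10(6.8)
= 10 - 0.83
= 9.17

9.17


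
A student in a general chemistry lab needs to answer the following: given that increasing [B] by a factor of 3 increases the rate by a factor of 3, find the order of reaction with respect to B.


rate ∝ [B]^n
3^n = 3 → n = 1
Order in B: 1

1


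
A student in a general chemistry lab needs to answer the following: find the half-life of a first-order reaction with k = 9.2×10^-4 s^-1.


t½ = ln2/k = 0.693147/(9.2×10^-4 s^-1)
= 753.4 s

753.4 s


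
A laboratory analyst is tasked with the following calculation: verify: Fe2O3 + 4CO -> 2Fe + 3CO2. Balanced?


Equation: Fe2O3 + 4CO -> 2Fe + 3CO2
Check atoms: C: 4≠3, Fe: 2=2, O: 7≠6
Not balanced

No, not balanced


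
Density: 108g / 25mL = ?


ρ = mass/volume
= 108/25
= 4.32 g/mL

4.32 g/mL


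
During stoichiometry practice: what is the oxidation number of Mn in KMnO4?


(+1) + x + 4(-2) = 0, so x = +7
Oxidation number: +7

+7


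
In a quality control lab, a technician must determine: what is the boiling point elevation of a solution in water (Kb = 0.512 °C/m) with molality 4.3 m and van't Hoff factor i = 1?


ΔTb = Kb × m × i
= 0.512 × 4.3 × 1
= 2.2016 °C

2.2016 °C


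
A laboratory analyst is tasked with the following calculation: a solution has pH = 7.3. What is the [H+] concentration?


[H+] = 10^(-pH) = 10^(-7.3)
= 5.01×10^-8 M

5.01×10^-8 M


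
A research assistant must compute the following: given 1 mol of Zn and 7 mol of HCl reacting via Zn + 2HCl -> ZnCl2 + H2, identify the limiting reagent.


Mole ratio available / coefficient:
  Zn: 1/1 = 1.000
  HCl: 7/2 = 3.500
Smaller ratio is limiting.

Zn


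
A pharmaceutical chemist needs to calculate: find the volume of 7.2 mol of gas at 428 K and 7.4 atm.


PV = nRT  (R = 0.08206 L·atm/(mol·K))
V = nRT/P = 7.2×0.08206×428/7.4
= 34.172 L

34.172 L


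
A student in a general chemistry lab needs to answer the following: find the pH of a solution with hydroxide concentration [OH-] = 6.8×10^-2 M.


pOH = -log10([OH-]) = -log10(6.8×10^-2)
= 2 - log10(6.8) = 1.17
pH = 14 - pOH = 14 - 1.17 = 12.83

12.83


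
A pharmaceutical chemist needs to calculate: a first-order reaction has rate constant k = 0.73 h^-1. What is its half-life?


t½ = ln2/k = 0.693147/(0.73 h^-1)
= 0.9495 h

0.9495 h


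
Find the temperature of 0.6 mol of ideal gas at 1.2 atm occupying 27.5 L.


PV = nRT  (R = 0.08206 L·atm/(mol·K))
T = PV/(nR) = 1.2×27.5/(0.6×0.08206)
= 33.00/0.049236
= 670.24 K

670.24 K


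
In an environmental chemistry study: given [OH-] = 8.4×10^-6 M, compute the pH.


pOH = -log10([OH-]) = -log10(8.4×10^-6)
= 6 - log10(8.4) = 5.08
pH = 14 - pOH = 14 - 5.08 = 8.92

8.92


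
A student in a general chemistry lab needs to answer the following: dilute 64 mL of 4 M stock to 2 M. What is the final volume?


C1V1 = C2V2
4 × 64 = 2 × V2
V2 = 256/2 = 128.0 mL

128.0 mL


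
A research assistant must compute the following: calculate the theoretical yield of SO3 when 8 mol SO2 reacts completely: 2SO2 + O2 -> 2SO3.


Mole ratio SO3:SO2 = 2:2
n(SO3) = 8 × 2/2 = 8.000 mol
mass = 8.000 × 80.07 = 640.56 g

640.56 g


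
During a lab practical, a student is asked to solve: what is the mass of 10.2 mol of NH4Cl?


M(NH4Cl) = 53.49 g/mol
mass = n × M = 10.2 × 53.49 = 545.60 g

545.60 g


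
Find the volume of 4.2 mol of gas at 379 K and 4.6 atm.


PV = nRT  (R = 0.08206 L·atm/(mol·K))
V = nRT/P = 4.2×0.08206×379/4.6
= 28.396 L

28.396 L


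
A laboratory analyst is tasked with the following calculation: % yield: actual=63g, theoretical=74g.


% yield = actual/theoretical × 100
= 63/74 × 100
= 85.14%

85.14%


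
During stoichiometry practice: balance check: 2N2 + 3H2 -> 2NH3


Equation: 2N2 + 3H2 -> 2NH3
Check atoms: H: 6=6, N: 4≠2
Not balanced

No, not balanced


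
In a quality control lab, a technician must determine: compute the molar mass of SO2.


M(SO2) = 1×32.07 + 2×16.0
= 32.07 + 32.0
= 64.07 g/mol

64.07 g/mol


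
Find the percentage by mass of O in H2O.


M(H2O) = 2×1.008 + 1×16.0 = 18.016 g/mol
Mass of O = 1 × 16.0 = 16.00 g/mol
% O = 16.00/18.016 × 100 = 88.81%

88.81%


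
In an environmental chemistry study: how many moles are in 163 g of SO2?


M(SO2) = 64.07 g/mol
n = mass/M = 163/64.07 = 2.5441 mol

2.5441 mol


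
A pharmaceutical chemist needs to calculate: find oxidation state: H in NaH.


H with a metal (hydride): -1
Oxidation number: -1

-1


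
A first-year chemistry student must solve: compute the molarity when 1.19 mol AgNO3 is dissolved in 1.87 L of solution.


M = n/V = 1.19/1.87 = 0.636 mol/L

0.636 M


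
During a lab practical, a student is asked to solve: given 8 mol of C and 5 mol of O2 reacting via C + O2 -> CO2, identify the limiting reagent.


Mole ratio available / coefficient:
  C: 8/1 = 8.000
  O2: 5/1 = 5.000
Smaller ratio is limiting.

O2


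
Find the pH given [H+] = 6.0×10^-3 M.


pH = -log10([H+]) = -log10(6.0×10^-3)
= 3 - log10(6.0)
= 3 - 0.78
= 2.22

2.22


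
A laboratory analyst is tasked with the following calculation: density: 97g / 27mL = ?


ρ = mass/volume
= 97/27
= 3.593 g/mL

3.593 g/mL


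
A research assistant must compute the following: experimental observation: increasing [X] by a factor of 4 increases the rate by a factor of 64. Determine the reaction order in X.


rate ∝ [X]^n
4^n = 64 → n = 3
Order in X: 3

3


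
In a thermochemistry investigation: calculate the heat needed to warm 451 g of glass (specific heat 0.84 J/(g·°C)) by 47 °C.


q = mcΔT = 451 × 0.84 × 47
= 17805.48 J

17805.48 J


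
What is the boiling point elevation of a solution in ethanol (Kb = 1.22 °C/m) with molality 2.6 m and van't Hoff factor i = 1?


ΔTb = Kb × m × i
= 1.22 × 2.6 × 1
= 3.172 °C

3.172 °C


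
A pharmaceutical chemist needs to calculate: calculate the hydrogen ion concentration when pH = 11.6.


[H+] = 10^(-pH) = 10^(-11.6)
= 2.51×10^-12 M

2.51×10^-12 M


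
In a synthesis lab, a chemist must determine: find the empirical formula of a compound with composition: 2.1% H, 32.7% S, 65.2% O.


Assume 100 g sample. Moles of each element:
  H: 2.1/1.008 = 2.083 mol
  S: 32.7/32.07 = 1.02 mol
  O: 65.2/16.0 = 4.075 mol
Divide by smallest (1.02):
  H: 2.083/1.02 = 2.04
  S: 1.02/1.02 = 1.0
  O: 4.075/1.02 = 4.0
Empirical formula: H2SO4

H2SO4


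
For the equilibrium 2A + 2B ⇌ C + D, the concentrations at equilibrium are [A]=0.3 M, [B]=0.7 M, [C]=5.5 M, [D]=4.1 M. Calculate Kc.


Kc = [C][D]/([A]^2[B]^2)
= (5.5^1 × 4.1^1)/(0.3^2 × 0.7^2)
= 22.55/0.0441
= 511.3

511.3


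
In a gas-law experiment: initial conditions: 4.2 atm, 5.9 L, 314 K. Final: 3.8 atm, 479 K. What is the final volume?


P1V1/T1 = P2V2/T2
V2 = P1V1T2/(T1P2)
= 4.2×5.9×479/(314×3.8)
= 9.948 L

9.948 L


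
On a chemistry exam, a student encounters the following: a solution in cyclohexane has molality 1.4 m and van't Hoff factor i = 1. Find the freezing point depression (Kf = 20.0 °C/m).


ΔTf = Kf × m × i
= 20.0 × 1.4 × 1
= 28.0 °C

28.0 °C


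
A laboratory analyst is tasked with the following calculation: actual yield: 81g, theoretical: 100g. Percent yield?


% yield = actual/theoretical × 100
= 81/100 × 100
= 81.0%

81.0%


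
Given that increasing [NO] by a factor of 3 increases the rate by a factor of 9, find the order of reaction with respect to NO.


rate ∝ [NO]^n
3^n = 9 → n = 2
Order in NO: 2

2


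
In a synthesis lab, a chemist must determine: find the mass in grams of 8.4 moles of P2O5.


M(P2O5) = 141.94 g/mol
mass = n × M = 8.4 × 141.94 = 1192.30 g

1192.30 g


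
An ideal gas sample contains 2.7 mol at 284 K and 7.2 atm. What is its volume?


PV = nRT  (R = 0.08206 L·atm/(mol·K))
V = nRT/P = 2.7×0.08206×284/7.2
= 8.739 L

8.739 L


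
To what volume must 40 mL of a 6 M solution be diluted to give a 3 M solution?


C1V1 = C2V2
6 × 40 = 3 × V2
V2 = 240/3 = 80.0 mL

80.0 mL


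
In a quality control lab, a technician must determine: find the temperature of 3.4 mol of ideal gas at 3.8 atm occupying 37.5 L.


PV = nRT  (R = 0.08206 L·atm/(mol·K))
T = PV/(nR) = 3.8×37.5/(3.4×0.08206)
= 142.50/0.279004
= 510.75 K

510.75 K


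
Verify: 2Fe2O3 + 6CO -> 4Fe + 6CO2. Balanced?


Equation: 2Fe2O3 + 6CO -> 4Fe + 6CO2
Check atoms: C: 6=6, Fe: 4=4, O: 12=12
Balanced

Yes, balanced


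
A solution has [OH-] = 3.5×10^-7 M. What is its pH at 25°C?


pOH = -log10([OH-]) = -log10(3.5×10^-7)
= 7 - log10(3.5) = 6.46
pH = 14 - pOH = 14 - 6.46 = 7.54

7.54


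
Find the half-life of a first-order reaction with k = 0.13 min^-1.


t½ = ln2/k = 0.693147/(0.13 min^-1)
= 5.332 min

5.332 min


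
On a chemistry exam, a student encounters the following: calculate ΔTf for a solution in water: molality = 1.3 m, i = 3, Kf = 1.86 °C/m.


ΔTf = Kf × m × i
= 1.86 × 1.3 × 3
= 7.254 °C

7.254 °C


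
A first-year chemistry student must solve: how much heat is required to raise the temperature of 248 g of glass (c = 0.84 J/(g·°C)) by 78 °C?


q = mcΔT = 248 × 0.84 × 78
= 16248.96 J

16248.96 J


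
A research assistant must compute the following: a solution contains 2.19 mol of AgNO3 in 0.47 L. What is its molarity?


M = n/V = 2.19/0.47 = 4.660 mol/L

4.660 M


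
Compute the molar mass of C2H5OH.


M(C2H5OH) = 2×12.01 + 6×1.008 + 1×16.0
= 24.02 + 6.05 + 16.0
= 46.07 g/mol

46.07 g/mol
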